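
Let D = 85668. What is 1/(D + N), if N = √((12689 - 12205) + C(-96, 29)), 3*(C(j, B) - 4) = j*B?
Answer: 1947/166795606 - I*√110/3669503332 ≈ 1.1673e-5 - 2.8582e-9*I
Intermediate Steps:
C(j, B) = 4 + B*j/3 (C(j, B) = 4 + (j*B)/3 = 4 + (B*j)/3 = 4 + B*j/3)
N = 2*I*√110 (N = √((12689 - 12205) + (4 + (⅓)*29*(-96))) = √(484 + (4 - 928)) = √(484 - 924) = √(-440) = 2*I*√110 ≈ 20.976*I)
1/(D + N) = 1/(85668 + 2*I*√110)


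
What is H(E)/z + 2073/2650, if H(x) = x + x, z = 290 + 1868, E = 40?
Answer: 2342767/2859350 ≈ 0.81934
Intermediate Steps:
z = 2158
H(x) = 2*x
H(E)/z + 2073/2650 = (2*40)/2158 + 2073/2650 = 80*(1/2158) + 2073*(1/2650) = 40/1079 + 2073/2650 = 2342767/2859350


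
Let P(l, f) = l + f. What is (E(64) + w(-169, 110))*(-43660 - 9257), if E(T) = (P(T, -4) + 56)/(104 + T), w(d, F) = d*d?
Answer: -21159585649/14 ≈ -1.5114e+9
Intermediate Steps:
w(d, F) = d²
P(l, f) = f + l
E(T) = (52 + T)/(104 + T) (E(T) = ((-4 + T) + 56)/(104 + T) = (52 + T)/(104 + T))
(E(64) + w(-169, 110))*(-43660 - 9257) = ((52 + 64)/(104 + 64) + (-169)²)*(-43660 - 9257) = (116/168 + 28561)*(-52917) = ((1/168)*116 + 28561)*(-52917) = (29/42 + 28561)*(-52917) = (1199591/42)*(-52917) = -21159585649/14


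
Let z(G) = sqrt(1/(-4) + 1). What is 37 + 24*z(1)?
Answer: 37 + 12*sqrt(3) ≈ 57.785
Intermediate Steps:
z(G) = sqrt(3)/2 (z(G) = sqrt(-1/4 + 1) = sqrt(3/4) = sqrt(3)/2)
37 + 24*z(1) = 37 + 24*(sqrt(3)/2) = 37 + 12*sqrt(3)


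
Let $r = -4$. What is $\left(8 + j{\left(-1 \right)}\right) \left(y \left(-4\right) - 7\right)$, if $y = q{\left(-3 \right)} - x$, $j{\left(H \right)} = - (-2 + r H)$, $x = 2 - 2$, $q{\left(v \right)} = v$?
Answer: $30$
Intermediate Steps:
$x = 0$ ($x = 2 - 2 = 0$)
$j{\left(H \right)} = 2 + 4 H$ ($j{\left(H \right)} = - (-2 - 4 H) = 2 + 4 H$)
$y = -3$ ($y = -3 - 0 = -3 + 0 = -3$)
$\left(8 + j{\left(-1 \right)}\right) \left(y \left(-4\right) - 7\right) = \left(8 + \left(2 + 4 \left(-1\right)\right)\right) \left(\left(-3\right) \left(-4\right) - 7\right) = \left(8 + \left(2 - 4\right)\right) \left(12 - 7\right) = \left(8 - 2\right) 5 = 6 \cdot 5 = 30$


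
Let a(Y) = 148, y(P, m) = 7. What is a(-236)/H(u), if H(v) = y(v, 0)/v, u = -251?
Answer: -37148/7 ≈ -5306.9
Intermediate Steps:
H(v) = 7/v
a(-236)/H(u) = 148/((7/(-251))) = 148/((7*(-1/251))) = 148/(-7/251) = 148*(-251/7) = -37148/7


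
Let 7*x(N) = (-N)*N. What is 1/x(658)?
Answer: -1/61852 ≈ -1.6168e-5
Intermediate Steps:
x(N) = -N²/7 (x(N) = ((-N)*N)/7 = (-N²)/7 = -N²/7)
1/x(658) = 1/(-⅐*658²) = 1/(-⅐*432964) = 1/(-61852) = -1/61852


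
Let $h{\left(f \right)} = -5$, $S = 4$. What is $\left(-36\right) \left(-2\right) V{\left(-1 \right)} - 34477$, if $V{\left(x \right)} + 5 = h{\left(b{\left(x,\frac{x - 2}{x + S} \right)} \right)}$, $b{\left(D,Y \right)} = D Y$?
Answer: $-35197$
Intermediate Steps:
$V{\left(x \right)} = -10$ ($V{\left(x \right)} = -5 - 5 = -10$)
$\left(-36\right) \left(-2\right) V{\left(-1 \right)} - 34477 = \left(-36\right) \left(-2\right) \left(-10\right) - 34477 = 72 \left(-10\right) - 34477 = -720 - 34477 = -35197$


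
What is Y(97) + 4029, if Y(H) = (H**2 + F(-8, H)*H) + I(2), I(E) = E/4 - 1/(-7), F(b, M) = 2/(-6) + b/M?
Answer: 562729/42 ≈ 13398.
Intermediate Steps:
F(b, M) = -1/3 + b/M (F(b, M) = 2*(-1/6) + b/M = -1/3 + b/M)
I(E) = 1/7 + E/4 (I(E) = E*(1/4) - 1*(-1/7) = E/4 + 1/7 = 1/7 + E/4)
Y(H) = -103/14 + H**2 - H/3 (Y(H) = (H**2 + ((-8 - H/3)/H)*H) + (1/7 + (1/4)*2) = (H**2 + (-8 - H/3)) + (1/7 + 1/2) = (-8 + H**2 - H/3) + 9/14 = -103/14 + H**2 - H/3)
Y(97) + 4029 = (-103/14 + 97**2 - 1/3*97) + 4029 = (-103/14 + 9409 - 97/3) + 4029 = 393511/42 + 4029 = 562729/42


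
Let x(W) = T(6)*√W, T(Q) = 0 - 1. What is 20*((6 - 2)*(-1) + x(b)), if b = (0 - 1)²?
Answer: -100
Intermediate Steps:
T(Q) = -1
b = 1 (b = (-1)² = 1)
x(W) = -√W
20*((6 - 2)*(-1) + x(b)) = 20*((6 - 2)*(-1) - √1) = 20*(4*(-1) - 1*1) = 20*(-4 - 1) = 20*(-5) = -100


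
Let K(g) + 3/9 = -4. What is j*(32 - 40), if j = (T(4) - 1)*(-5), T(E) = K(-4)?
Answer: -640/3 ≈ -213.33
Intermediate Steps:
K(g) = -13/3 (K(g) = -⅓ - 4 = -13/3)
T(E) = -13/3
j = 80/3 (j = (-13/3 - 1)*(-5) = -16/3*(-5) = 80/3 ≈ 26.667)
j*(32 - 40) = 80*(32 - 40)/3 = (80/3)*(-8) = -640/3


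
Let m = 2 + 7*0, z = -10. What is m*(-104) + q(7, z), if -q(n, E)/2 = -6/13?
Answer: -2692/13 ≈ -207.08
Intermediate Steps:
q(n, E) = 12/13 (q(n, E) = -(-12)/13 = -2*(-6/13) = 12/13)
m = 2 (m = 2 + 0 = 2)
m*(-104) + q(7, z) = 2*(-104) + 12/13 = -208 + 12/13 = -2692/13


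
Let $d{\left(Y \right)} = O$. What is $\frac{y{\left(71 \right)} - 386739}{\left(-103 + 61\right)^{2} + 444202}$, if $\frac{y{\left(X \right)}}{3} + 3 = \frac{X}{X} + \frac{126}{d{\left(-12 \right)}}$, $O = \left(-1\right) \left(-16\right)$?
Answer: $- \frac{3093771}{3567728} \approx -0.86715$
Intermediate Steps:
$O = 16$
$d{\left(Y \right)} = 16$
$y{\left(X \right)} = \frac{141}{8}$ ($y{\left(X \right)} = -9 + 3 \left(\frac{X}{X} + \frac{126}{16}\right) = -9 + 3 \left(1 + 126 \cdot \frac{1}{16}\right) = -9 + 3 \left(1 + \frac{63}{8}\right) = -9 + 3 \cdot \frac{71}{8} = -9 + \frac{213}{8} = \frac{141}{8}$)
$\frac{y{\left(71 \right)} - 386739}{\left(-103 + 61\right)^{2} + 444202} = \frac{\frac{141}{8} - 386739}{\left(-103 + 61\right)^{2} + 444202} = - \frac{3093771}{8 \left(\left(-42\right)^{2} + 444202\right)} = - \frac{3093771}{8 \left(1764 + 444202\right)} = - \frac{3093771}{8 \cdot 445966} = \left(- \frac{3093771}{8}\right) \frac{1}{445966} = - \frac{3093771}{3567728}$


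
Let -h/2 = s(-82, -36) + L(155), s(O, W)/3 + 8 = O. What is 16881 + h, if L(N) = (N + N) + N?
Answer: 16491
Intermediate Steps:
s(O, W) = -24 + 3*O
L(N) = 3*N (L(N) = 2*N + N = 3*N)
h = -390 (h = -2*((-24 + 3*(-82)) + 3*155) = -2*((-24 - 246) + 465) = -2*(-270 + 465) = -2*195 = -390)
16881 + h = 16881 - 390 = 16491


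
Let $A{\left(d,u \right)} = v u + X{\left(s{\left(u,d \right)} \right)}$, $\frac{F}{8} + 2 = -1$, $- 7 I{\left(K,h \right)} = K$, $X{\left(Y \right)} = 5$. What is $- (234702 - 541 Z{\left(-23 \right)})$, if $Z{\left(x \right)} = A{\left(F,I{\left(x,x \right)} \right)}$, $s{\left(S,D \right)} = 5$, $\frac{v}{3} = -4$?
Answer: $- \frac{1773295}{7} \approx -2.5333 \cdot 10^{5}$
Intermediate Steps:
$v = -12$ ($v = 3 \left(-4\right) = -12$)
$I{\left(K,h \right)} = - \frac{K}{7}$
$F = -24$ ($F = -16 + 8 \left(-1\right) = -16 - 8 = -24$)
$A{\left(d,u \right)} = 5 - 12 u$ ($A{\left(d,u \right)} = - 12 u + 5 = 5 - 12 u$)
$Z{\left(x \right)} = 5 + \frac{12 x}{7}$ ($Z{\left(x \right)} = 5 - 12 \left(- \frac{x}{7}\right) = 5 + \frac{12 x}{7}$)
$- (234702 - 541 Z{\left(-23 \right)}) = - (234702 - 541 \left(5 + \frac{12}{7} \left(-23\right)\right)) = - (234702 - 541 \left(5 - \frac{276}{7}\right)) = - (234702 - 541 \left(- \frac{241}{7}\right)) = - (234702 - - \frac{130381}{7}) = - (234702 + \frac{130381}{7}) = \left(-1\right) \frac{1773295}{7} = - \frac{1773295}{7}$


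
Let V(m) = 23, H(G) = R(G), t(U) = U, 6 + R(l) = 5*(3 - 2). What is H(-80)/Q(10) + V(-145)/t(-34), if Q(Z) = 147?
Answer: -3415/4998 ≈ -0.68327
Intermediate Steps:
R(l) = -1 (R(l) = -6 + 5*(3 - 2) = -6 + 5*1 = -6 + 5 = -1)
H(G) = -1
H(-80)/Q(10) + V(-145)/t(-34) = -1/147 + 23/(-34) = -1*1/147 + 23*(-1/34) = -1/147 - 23/34 = -3415/4998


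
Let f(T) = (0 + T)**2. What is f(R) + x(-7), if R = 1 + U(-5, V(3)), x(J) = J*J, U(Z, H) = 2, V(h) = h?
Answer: 58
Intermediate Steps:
x(J) = J**2
R = 3 (R = 1 + 2 = 3)
f(T) = T**2
f(R) + x(-7) = 3**2 + (-7)**2 = 9 + 49 = 58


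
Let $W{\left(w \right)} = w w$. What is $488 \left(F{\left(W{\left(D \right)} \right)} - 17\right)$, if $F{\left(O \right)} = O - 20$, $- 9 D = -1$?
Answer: $- \frac{1462048}{81} \approx -18050.0$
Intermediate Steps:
$D = \frac{1}{9}$ ($D = \left(- \frac{1}{9}\right) \left(-1\right) = \frac{1}{9} \approx 0.11111$)
$W{\left(w \right)} = w^{2}$
$F{\left(O \right)} = -20 + O$ ($F{\left(O \right)} = O - 20 = -20 + O$)
$488 \left(F{\left(W{\left(D \right)} \right)} - 17\right) = 488 \left(\left(-20 + \left(\frac{1}{9}\right)^{2}\right) - 17\right) = 488 \left(\left(-20 + \frac{1}{81}\right) - 17\right) = 488 \left(- \frac{1619}{81} - 17\right) = 488 \left(- \frac{2996}{81}\right) = - \frac{1462048}{81}$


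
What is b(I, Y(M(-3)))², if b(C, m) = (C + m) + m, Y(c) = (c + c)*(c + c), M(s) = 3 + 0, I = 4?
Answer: 5776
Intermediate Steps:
M(s) = 3
Y(c) = 4*c² (Y(c) = (2*c)*(2*c) = 4*c²)
b(C, m) = C + 2*m
b(I, Y(M(-3)))² = (4 + 2*(4*3²))² = (4 + 2*(4*9))² = (4 + 2*36)² = (4 + 72)² = 76² = 5776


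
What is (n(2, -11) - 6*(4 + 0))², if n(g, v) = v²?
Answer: 9409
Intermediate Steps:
(n(2, -11) - 6*(4 + 0))² = ((-11)² - 6*(4 + 0))² = (121 - 6*4)² = (121 - 24)² = 97² = 9409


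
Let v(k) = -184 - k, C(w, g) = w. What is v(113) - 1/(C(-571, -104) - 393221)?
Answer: -116956223/393792 ≈ -297.00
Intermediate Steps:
v(113) - 1/(C(-571, -104) - 393221) = (-184 - 1*113) - 1/(-571 - 393221) = (-184 - 113) - 1/(-393792) = -297 - 1*(-1/393792) = -297 + 1/393792 = -116956223/393792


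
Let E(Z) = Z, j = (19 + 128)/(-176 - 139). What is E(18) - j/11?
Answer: 2977/165 ≈ 18.042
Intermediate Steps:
j = -7/15 (j = 147/(-315) = 147*(-1/315) = -7/15 ≈ -0.46667)
E(18) - j/11 = 18 - (-7)/(15*11) = 18 - 1*(-7/165) = 18 + 7/165 = 2977/165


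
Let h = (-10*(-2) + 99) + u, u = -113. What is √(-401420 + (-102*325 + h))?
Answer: 2*I*√108641 ≈ 659.21*I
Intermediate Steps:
h = 6 (h = (-10*(-2) + 99) - 113 = (20 + 99) - 113 = 119 - 113 = 6)
√(-401420 + (-102*325 + h)) = √(-401420 + (-102*325 + 6)) = √(-401420 + (-33150 + 6)) = √(-401420 - 33144) = √(-434564) = 2*I*√108641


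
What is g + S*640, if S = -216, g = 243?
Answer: -137997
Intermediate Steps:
g + S*640 = 243 - 216*640 = 243 - 138240 = -137997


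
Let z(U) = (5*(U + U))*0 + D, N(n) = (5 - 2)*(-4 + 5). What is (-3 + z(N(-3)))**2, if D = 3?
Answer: 0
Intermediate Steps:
N(n) = 3 (N(n) = 3*1 = 3)
z(U) = 3 (z(U) = (5*(U + U))*0 + 3 = (5*(2*U))*0 + 3 = (10*U)*0 + 3 = 0 + 3 = 3)
(-3 + z(N(-3)))**2 = (-3 + 3)**2 = 0**2 = 0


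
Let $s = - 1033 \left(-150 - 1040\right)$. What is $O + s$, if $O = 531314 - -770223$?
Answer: $2530807$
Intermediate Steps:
$s = 1229270$ ($s = \left(-1033\right) \left(-1190\right) = 1229270$)
$O = 1301537$ ($O = 531314 + 770223 = 1301537$)
$O + s = 1301537 + 1229270 = 2530807$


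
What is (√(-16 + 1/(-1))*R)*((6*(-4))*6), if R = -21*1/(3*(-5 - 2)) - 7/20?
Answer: -468*I*√17/5 ≈ -385.92*I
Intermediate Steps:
R = 13/20 (R = -21/(3*(-7)) - 7*1/20 = -21/(-21) - 7/20 = -21*(-1/21) - 7/20 = 1 - 7/20 = 13/20 ≈ 0.65000)
(√(-16 + 1/(-1))*R)*((6*(-4))*6) = (√(-16 + 1/(-1))*(13/20))*((6*(-4))*6) = (√(-16 - 1)*(13/20))*(-24*6) = (√(-17)*(13/20))*(-144) = ((I*√17)*(13/20))*(-144) = (13*I*√17/20)*(-144) = -468*I*√17/5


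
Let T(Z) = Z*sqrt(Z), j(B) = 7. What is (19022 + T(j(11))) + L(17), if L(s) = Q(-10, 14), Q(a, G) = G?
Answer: 19036 + 7*sqrt(7) ≈ 19055.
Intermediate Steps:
L(s) = 14
T(Z) = Z**(3/2)
(19022 + T(j(11))) + L(17) = (19022 + 7**(3/2)) + 14 = (19022 + 7*sqrt(7)) + 14 = 19036 + 7*sqrt(7)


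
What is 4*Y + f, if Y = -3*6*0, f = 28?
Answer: 28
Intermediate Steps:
Y = 0 (Y = -18*0 = 0)
4*Y + f = 4*0 + 28 = 0 + 28 = 28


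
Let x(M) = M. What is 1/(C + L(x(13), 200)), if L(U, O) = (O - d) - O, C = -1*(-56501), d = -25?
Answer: 1/56526 ≈ 1.7691e-5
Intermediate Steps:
C = 56501
L(U, O) = 25 (L(U, O) = (O - 1*(-25)) - O = (O + 25) - O = (25 + O) - O = 25)
1/(C + L(x(13), 200)) = 1/(56501 + 25) = 1/56526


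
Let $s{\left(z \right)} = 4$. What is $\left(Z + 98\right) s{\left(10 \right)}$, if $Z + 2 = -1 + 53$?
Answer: $592$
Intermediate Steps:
$Z = 50$ ($Z = -2 + \left(-1 + 53\right) = -2 + 52 = 50$)
$\left(Z + 98\right) s{\left(10 \right)} = \left(50 + 98\right) 4 = 148 \cdot 4 = 592$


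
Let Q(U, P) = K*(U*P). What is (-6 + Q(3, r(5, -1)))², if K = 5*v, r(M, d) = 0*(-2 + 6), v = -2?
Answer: 36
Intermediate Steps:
r(M, d) = 0 (r(M, d) = 0*4 = 0)
K = -10 (K = 5*(-2) = -10)
Q(U, P) = -10*P*U (Q(U, P) = -10*U*P = -10*P*U)
(-6 + Q(3, r(5, -1)))² = (-6 - 10*0*3)² = (-6 + 0)² = (-6)² = 36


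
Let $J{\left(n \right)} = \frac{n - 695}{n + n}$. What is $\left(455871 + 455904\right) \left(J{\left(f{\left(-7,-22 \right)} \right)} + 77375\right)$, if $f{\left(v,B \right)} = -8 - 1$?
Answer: $\frac{211752753475}{3} \approx 7.0584 \cdot 10^{10}$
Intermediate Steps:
$f{\left(v,B \right)} = -9$ ($f{\left(v,B \right)} = -8 - 1 = -9$)
$J{\left(n \right)} = \frac{-695 + n}{2 n}$
$\left(455871 + 455904\right) \left(J{\left(f{\left(-7,-22 \right)} \right)} + 77375\right) = \left(455871 + 455904\right) \left(\frac{-695 - 9}{2 \left(-9\right)} + 77375\right) = 911775 \left(\frac{1}{2} \left(- \frac{1}{9}\right) \left(-704\right) + 77375\right) = 911775 \left(\frac{352}{9} + 77375\right) = 911775 \cdot \frac{696727}{9} = \frac{211752753475}{3}$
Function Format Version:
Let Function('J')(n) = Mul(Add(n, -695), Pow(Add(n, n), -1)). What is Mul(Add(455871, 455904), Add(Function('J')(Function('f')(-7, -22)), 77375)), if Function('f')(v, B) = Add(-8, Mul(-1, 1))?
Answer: Rational(211752753475, 3) ≈ 7.0584e+10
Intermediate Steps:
Function('f')(v, B) = -9 (Function('f')(v, B) = Add(-8, -1) = -9)
Function('J')(n) = Mul(Rational(1, 2), Pow(n, -1), Add(-695, n)) (Function('J')(n) = Mul(Add(-695, n), Pow(Mul(2, n), -1)) = Mul(Add(-695, n), Mul(Rational(1, 2), Pow(n, -1))) = Mul(Rational(1, 2), Pow(n, -1), Add(-695, n)))
Mul(Add(455871, 455904), Add(Function('J')(Function('f')(-7, -22)), 77375)) = Mul(Add(455871, 455904), Add(Mul(Rational(1, 2), Pow(-9, -1), Add(-695, -9)), 77375)) = Mul(911775, Add(Mul(Rational(1, 2), Rational(-1, 9), -704), 77375)) = Mul(911775, Add(Rational(352, 9), 77375)) = Mul(911775, Rational(696727, 9)) = Rational(211752753475, 3)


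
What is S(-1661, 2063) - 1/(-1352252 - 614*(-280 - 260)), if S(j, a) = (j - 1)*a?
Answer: -3499652784551/1020692 ≈ -3.4287e+6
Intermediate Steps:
S(j, a) = a*(-1 + j) (S(j, a) = (-1 + j)*a = a*(-1 + j))
S(-1661, 2063) - 1/(-1352252 - 614*(-280 - 260)) = 2063*(-1 - 1661) - 1/(-1352252 - 614*(-280 - 260)) = 2063*(-1662) - 1/(-1352252 - 614*(-540)) = -3428706 - 1/(-1352252 + 331560) = -3428706 - 1/(-1020692) = -3428706 - 1*(-1/1020692) = -3428706 + 1/1020692 = -3499652784551/1020692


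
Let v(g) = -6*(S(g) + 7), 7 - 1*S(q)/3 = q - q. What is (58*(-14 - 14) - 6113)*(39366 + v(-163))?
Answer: -303274926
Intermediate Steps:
S(q) = 21 (S(q) = 21 - 3*(q - q) = 21 - 3*0 = 21 + 0 = 21)
v(g) = -168 (v(g) = -6*(21 + 7) = -6*28 = -168)
(58*(-14 - 14) - 6113)*(39366 + v(-163)) = (58*(-14 - 14) - 6113)*(39366 - 168) = (58*(-28) - 6113)*39198 = (-1624 - 6113)*39198 = -7737*39198 = -303274926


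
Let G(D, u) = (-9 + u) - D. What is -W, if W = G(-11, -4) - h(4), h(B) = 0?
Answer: 2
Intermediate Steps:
G(D, u) = -9 + u - D
W = -2 (W = (-9 - 4 - 1*(-11)) - 1*0 = (-9 - 4 + 11) + 0 = -2 + 0 = -2)
-W = -1*(-2) = 2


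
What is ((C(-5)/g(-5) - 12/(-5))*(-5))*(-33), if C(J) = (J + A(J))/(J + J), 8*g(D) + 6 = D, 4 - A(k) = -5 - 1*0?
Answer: 444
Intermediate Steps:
A(k) = 9 (A(k) = 4 - (-5 - 1*0) = 4 - (-5 + 0) = 4 - 1*(-5) = 4 + 5 = 9)
g(D) = -¾ + D/8
C(J) = (9 + J)/(2*J) (C(J) = (J + 9)/(J + J) = (9 + J)/((2*J)) = (9 + J)*(1/(2*J)) = (9 + J)/(2*J))
((C(-5)/g(-5) - 12/(-5))*(-5))*(-33) = ((((½)*(9 - 5)/(-5))/(-¾ + (⅛)*(-5)) - 12/(-5))*(-5))*(-33) = ((((½)*(-⅕)*4)/(-¾ - 5/8) - 12*(-⅕))*(-5))*(-33) = ((-2/(5*(-11/8)) + 12/5)*(-5))*(-33) = ((-⅖*(-8/11) + 12/5)*(-5))*(-33) = ((16/55 + 12/5)*(-5))*(-33) = ((148/55)*(-5))*(-33) = -148/11*(-33) = 444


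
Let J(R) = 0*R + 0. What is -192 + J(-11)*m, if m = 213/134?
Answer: -192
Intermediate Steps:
m = 213/134 (m = 213*(1/134) = 213/134 ≈ 1.5896)
J(R) = 0 (J(R) = 0 + 0 = 0)
-192 + J(-11)*m = -192 + 0*(213/134) = -192 + 0 = -192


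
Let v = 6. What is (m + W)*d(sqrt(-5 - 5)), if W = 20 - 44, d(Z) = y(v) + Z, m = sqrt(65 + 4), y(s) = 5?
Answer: -(5 + I*sqrt(10))*(24 - sqrt(69)) ≈ -78.467 - 49.627*I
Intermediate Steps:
m = sqrt(69) ≈ 8.3066
d(Z) = 5 + Z
W = -24
(m + W)*d(sqrt(-5 - 5)) = (sqrt(69) - 24)*(5 + sqrt(-5 - 5)) = (-24 + sqrt(69))*(5 + sqrt(-10)) = (-24 + sqrt(69))*(5 + I*sqrt(10))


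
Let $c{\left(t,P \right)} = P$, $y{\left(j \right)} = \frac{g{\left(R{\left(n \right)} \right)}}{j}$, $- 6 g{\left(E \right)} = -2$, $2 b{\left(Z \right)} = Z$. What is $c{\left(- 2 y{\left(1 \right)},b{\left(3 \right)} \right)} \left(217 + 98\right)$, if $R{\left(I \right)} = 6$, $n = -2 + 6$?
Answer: $\frac{945}{2} \approx 472.5$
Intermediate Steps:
$n = 4$
$b{\left(Z \right)} = \frac{Z}{2}$
$g{\left(E \right)} = \frac{1}{3}$ ($g{\left(E \right)} = \left(- \frac{1}{6}\right) \left(-2\right) = \frac{1}{3}$)
$y{\left(j \right)} = \frac{1}{3 j}$
$c{\left(- 2 y{\left(1 \right)},b{\left(3 \right)} \right)} \left(217 + 98\right) = \frac{1}{2} \cdot 3 \left(217 + 98\right) = \frac{3}{2} \cdot 315 = \frac{945}{2}$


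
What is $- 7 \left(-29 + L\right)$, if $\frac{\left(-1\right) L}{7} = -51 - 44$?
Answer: $-4452$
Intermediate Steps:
$L = 665$ ($L = - 7 \left(-51 - 44\right) = \left(-7\right) \left(-95\right) = 665$)
$- 7 \left(-29 + L\right) = - 7 \left(-29 + 665\right) = \left(-7\right) 636 = -4452$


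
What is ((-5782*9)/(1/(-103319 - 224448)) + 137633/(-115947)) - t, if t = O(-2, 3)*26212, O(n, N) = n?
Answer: 1977637433229157/115947 ≈ 1.7056e+10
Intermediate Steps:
t = -52424 (t = -2*26212 = -52424)
((-5782*9)/(1/(-103319 - 224448)) + 137633/(-115947)) - t = ((-5782*9)/(1/(-103319 - 224448)) + 137633/(-115947)) - 1*(-52424) = (-52038/(1/(-327767)) + 137633*(-1/115947)) + 52424 = (-52038/(-1/327767) - 137633/115947) + 52424 = (-52038*(-327767) - 137633/115947) + 52424 = (17056339146 - 137633/115947) + 52424 = 1977631354823629/115947 + 52424 = 1977637433229157/115947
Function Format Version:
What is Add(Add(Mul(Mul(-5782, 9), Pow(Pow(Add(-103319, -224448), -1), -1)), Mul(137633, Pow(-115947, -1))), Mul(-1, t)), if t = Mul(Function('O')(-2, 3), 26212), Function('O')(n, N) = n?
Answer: Rational(1977637433229157, 115947) ≈ 1.7056e+10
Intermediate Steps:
t = -52424 (t = Mul(-2, 26212) = -52424)
Add(Add(Mul(Mul(-5782, 9), Pow(Pow(Add(-103319, -224448), -1), -1)), Mul(137633, Pow(-115947, -1))), Mul(-1, t)) = Add(Add(Mul(Mul(-5782, 9), Pow(Pow(Add(-103319, -224448), -1), -1)), Mul(137633, Pow(-115947, -1))), Mul(-1, -52424)) = Add(Add(Mul(-52038, Pow(Pow(-327767, -1), -1)), Mul(137633, Rational(-1, 115947))), 52424) = Add(Add(Mul(-52038, Pow(Rational(-1, 327767), -1)), Rational(-137633, 115947)), 52424) = Add(Add(Mul(-52038, -327767), Rational(-137633, 115947)), 52424) = Add(Add(17056339146, Rational(-137633, 115947)), 52424) = Add(Rational(1977631354823629, 115947), 52424) = Rational(1977637433229157, 115947)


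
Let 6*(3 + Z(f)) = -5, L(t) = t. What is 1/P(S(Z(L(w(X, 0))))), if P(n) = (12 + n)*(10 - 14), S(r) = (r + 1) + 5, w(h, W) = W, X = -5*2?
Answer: -3/170 ≈ -0.017647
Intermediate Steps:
X = -10
Z(f) = -23/6 (Z(f) = -3 + (⅙)*(-5) = -3 - ⅚ = -23/6)
S(r) = 6 + r (S(r) = (1 + r) + 5 = 6 + r)
P(n) = -48 - 4*n (P(n) = (12 + n)*(-4) = -48 - 4*n)
1/P(S(Z(L(w(X, 0))))) = 1/(-48 - 4*(6 - 23/6)) = 1/(-48 - 4*13/6) = 1/(-48 - 26/3) = 1/(-170/3) = -3/170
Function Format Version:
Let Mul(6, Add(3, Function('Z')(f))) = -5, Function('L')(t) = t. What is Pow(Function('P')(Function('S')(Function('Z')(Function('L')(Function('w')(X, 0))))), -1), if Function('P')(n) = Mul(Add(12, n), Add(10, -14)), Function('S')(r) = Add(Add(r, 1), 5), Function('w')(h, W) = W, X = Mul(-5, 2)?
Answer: Rational(-3, 170) ≈ -0.017647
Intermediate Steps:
X = -10
Function('Z')(f) = Rational(-23, 6) (Function('Z')(f) = Add(-3, Mul(Rational(1, 6), -5)) = Add(-3, Rational(-5, 6)) = Rational(-23, 6))
Function('S')(r) = Add(6, r) (Function('S')(r) = Add(Add(1, r), 5) = Add(6, r))
Function('P')(n) = Add(-48, Mul(-4, n)) (Function('P')(n) = Mul(Add(12, n), -4) = Add(-48, Mul(-4, n)))
Pow(Function('P')(Function('S')(Function('Z')(Function('L')(Function('w')(X, 0))))), -1) = Pow(Add(-48, Mul(-4, Add(6, Rational(-23, 6)))), -1) = Pow(Add(-48, Mul(-4, Rational(13, 6))), -1) = Pow(Add(-48, Rational(-26, 3)), -1) = Pow(Rational(-170, 3), -1) = Rational(-3, 170)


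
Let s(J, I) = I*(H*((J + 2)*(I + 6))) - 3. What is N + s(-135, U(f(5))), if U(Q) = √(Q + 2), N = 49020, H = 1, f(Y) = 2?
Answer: 46889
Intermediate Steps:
U(Q) = √(2 + Q)
s(J, I) = -3 + I*(2 + J)*(6 + I) (s(J, I) = I*(1*((J + 2)*(I + 6))) - 3 = I*(1*((2 + J)*(6 + I))) - 3 = I*((2 + J)*(6 + I)) - 3 = I*(2 + J)*(6 + I) - 3 = -3 + I*(2 + J)*(6 + I))
N + s(-135, U(f(5))) = 49020 + (-3 + 2*(√(2 + 2))² + 12*√(2 + 2) - 135*(√(2 + 2))² + 6*√(2 + 2)*(-135)) = 49020 + (-3 + 2*(√4)² + 12*√4 - 135*(√4)² + 6*√4*(-135)) = 49020 + (-3 + 2*2² + 12*2 - 135*2² + 6*2*(-135)) = 49020 + (-3 + 2*4 + 24 - 135*4 - 1620) = 49020 + (-3 + 8 + 24 - 540 - 1620) = 49020 - 2131 = 46889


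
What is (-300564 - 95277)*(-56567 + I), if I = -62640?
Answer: 47187018087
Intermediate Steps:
(-300564 - 95277)*(-56567 + I) = (-300564 - 95277)*(-56567 - 62640) = -395841*(-119207) = 47187018087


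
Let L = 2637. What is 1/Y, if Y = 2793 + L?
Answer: 1/5430 ≈ 0.00018416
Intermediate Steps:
Y = 5430 (Y = 2793 + 2637 = 5430)
1/Y = 1/5430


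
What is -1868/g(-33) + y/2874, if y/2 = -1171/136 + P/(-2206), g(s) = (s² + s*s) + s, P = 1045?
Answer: -45065756457/51375489880 ≈ -0.87718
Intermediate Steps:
g(s) = s + 2*s² (g(s) = (s² + s²) + s = 2*s² + s = s + 2*s²)
y = -1362673/75004 (y = 2*(-1171/136 + 1045/(-2206)) = 2*(-1171*1/136 + 1045*(-1/2206)) = 2*(-1171/136 - 1045/2206) = 2*(-1362673/150008) = -1362673/75004 ≈ -18.168)
-1868/g(-33) + y/2874 = -1868*(-1/(33*(1 + 2*(-33)))) - 1362673/75004/2874 = -1868*(-1/(33*(1 - 66))) - 1362673/75004*1/2874 = -1868/((-33*(-65))) - 1362673/215561496 = -1868/2145 - 1362673/215561496 = -45065756457/51375489880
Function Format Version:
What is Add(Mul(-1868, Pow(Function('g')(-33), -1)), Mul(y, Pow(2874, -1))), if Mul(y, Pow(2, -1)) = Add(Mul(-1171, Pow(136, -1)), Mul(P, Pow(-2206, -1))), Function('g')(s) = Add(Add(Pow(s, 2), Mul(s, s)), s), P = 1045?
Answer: Rational(-45065756457, 51375489880) ≈ -0.87718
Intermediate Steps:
Function('g')(s) = Add(s, Mul(2, Pow(s, 2))) (Function('g')(s) = Add(Add(Pow(s, 2), Pow(s, 2)), s) = Add(Mul(2, Pow(s, 2)), s) = Add(s, Mul(2, Pow(s, 2))))
y = Rational(-1362673, 75004) (y = Mul(2, Add(Mul(-1171, Pow(136, -1)), Mul(1045, Pow(-2206, -1)))) = Mul(2, Add(Mul(-1171, Rational(1, 136)), Mul(1045, Rational(-1, 2206)))) = Mul(2, Add(Rational(-1171, 136), Rational(-1045, 2206))) = Mul(2, Rational(-1362673, 150008)) = Rational(-1362673, 75004) ≈ -18.168)
Add(Mul(-1868, Pow(Function('g')(-33), -1)), Mul(y, Pow(2874, -1))) = Add(Mul(-1868, Pow(Mul(-33, Add(1, Mul(2, -33))), -1)), Mul(Rational(-1362673, 75004), Pow(2874, -1))) = Add(Mul(-1868, Pow(Mul(-33, Add(1, -66)), -1)), Mul(Rational(-1362673, 75004), Rational(1, 2874))) = Add(Mul(-1868, Pow(Mul(-33, -65), -1)), Rational(-1362673, 215561496)) = Add(Mul(-1868, Pow(2145, -1)), Rational(-1362673, 215561496)) = Add(Mul(-1868, Rational(1, 2145)), Rational(-1362673, 215561496)) = Add(Rational(-1868, 2145), Rational(-1362673, 215561496)) = Rational(-45065756457, 51375489880)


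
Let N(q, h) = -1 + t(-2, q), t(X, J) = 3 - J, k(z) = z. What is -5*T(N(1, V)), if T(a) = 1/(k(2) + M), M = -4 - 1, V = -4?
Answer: 5/3 ≈ 1.6667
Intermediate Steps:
M = -5
N(q, h) = 2 - q (N(q, h) = -1 + (3 - q) = 2 - q)
T(a) = -⅓ (T(a) = 1/(2 - 5) = 1/(-3) = -⅓)
-5*T(N(1, V)) = -5*(-⅓) = 5/3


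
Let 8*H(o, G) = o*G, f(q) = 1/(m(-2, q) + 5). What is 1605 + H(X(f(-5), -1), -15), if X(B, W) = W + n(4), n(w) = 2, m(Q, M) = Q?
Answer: 12825/8 ≈ 1603.1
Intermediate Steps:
f(q) = ⅓ (f(q) = 1/(-2 + 5) = 1/3 = ⅓)
X(B, W) = 2 + W (X(B, W) = W + 2 = 2 + W)
H(o, G) = G*o/8 (H(o, G) = (o*G)/8 = (G*o)/8 = G*o/8)
1605 + H(X(f(-5), -1), -15) = 1605 + (⅛)*(-15)*(2 - 1) = 1605 + (⅛)*(-15)*1 = 1605 - 15/8 = 12825/8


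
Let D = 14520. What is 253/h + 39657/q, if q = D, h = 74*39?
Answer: 19687277/6984120 ≈ 2.8189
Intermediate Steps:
h = 2886
q = 14520
253/h + 39657/q = 253/2886 + 39657/14520 = 253*(1/2886) + 39657*(1/14520) = 253/2886 + 13219/4840 = 19687277/6984120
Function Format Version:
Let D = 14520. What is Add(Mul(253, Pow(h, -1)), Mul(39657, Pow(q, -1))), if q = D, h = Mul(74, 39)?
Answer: Rational(19687277, 6984120) ≈ 2.8189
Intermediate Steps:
h = 2886
q = 14520
Add(Mul(253, Pow(h, -1)), Mul(39657, Pow(q, -1))) = Add(Mul(253, Pow(2886, -1)), Mul(39657, Pow(14520, -1))) = Add(Mul(253, Rational(1, 2886)), Mul(39657, Rational(1, 14520))) = Add(Rational(253, 2886), Rational(13219, 4840)) = Rational(19687277, 6984120)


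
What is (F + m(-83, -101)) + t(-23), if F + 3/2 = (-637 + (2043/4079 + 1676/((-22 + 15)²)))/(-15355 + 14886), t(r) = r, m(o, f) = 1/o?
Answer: -361442722975/15560756834 ≈ -23.228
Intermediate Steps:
F = -40455865/187478998 (F = -3/2 + (-637 + (2043/4079 + 1676/((-22 + 15)²)))/(-15355 + 14886) = -3/2 + (-637 + (2043*(1/4079) + 1676/((-7)²)))/(-469) = -3/2 + (-637 + (2043/4079 + 1676/49))*(-1/469) = -3/2 + (-637 + 6936511/199871)*(-1/469) = -3/2 - 120381316/199871*(-1/469) = -3/2 + 120381316/93739499 = -40455865/187478998 ≈ -0.21579)
(F + m(-83, -101)) + t(-23) = (-40455865/187478998 + 1/(-83)) - 23 = (-40455865/187478998 - 1/83) - 23 = -3545315793/15560756834 - 23 = -361442722975/15560756834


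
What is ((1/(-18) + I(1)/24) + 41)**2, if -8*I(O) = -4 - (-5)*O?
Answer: 556063561/331776 ≈ 1676.0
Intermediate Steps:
I(O) = 1/2 - 5*O/8 (I(O) = -(-4 - (-5)*O)/8 = -(-4 + 5*O)/8 = 1/2 - 5*O/8)
((1/(-18) + I(1)/24) + 41)**2 = ((1/(-18) + (1/2 - 5/8*1)/24) + 41)**2 = ((1*(-1/18) + (1/2 - 5/8)*(1/24)) + 41)**2 = ((-1/18 - 1/8*1/24) + 41)**2 = ((-1/18 - 1/192) + 41)**2 = (-35/576 + 41)**2 = (23581/576)**2 = 556063561/331776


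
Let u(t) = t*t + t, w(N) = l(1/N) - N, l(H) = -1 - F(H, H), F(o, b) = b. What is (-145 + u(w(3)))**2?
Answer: 1380625/81 ≈ 17045.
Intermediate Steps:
l(H) = -1 - H
w(N) = -1 - N - 1/N (w(N) = (-1 - 1/N) - N = -1 - N - 1/N)
u(t) = t + t**2 (u(t) = t**2 + t = t + t**2)
(-145 + u(w(3)))**2 = (-145 + (-1 - 1*3 - 1/3)*(1 + (-1 - 1*3 - 1/3)))**2 = (-145 + (-1 - 3 - 1*1/3)*(1 + (-1 - 3 - 1*1/3)))**2 = (-145 + (-1 - 3 - 1/3)*(1 + (-1 - 3 - 1/3)))**2 = (-145 - 13*(1 - 13/3)/3)**2 = (-145 - 13/3*(-10/3))**2 = (-145 + 130/9)**2 = (-1175/9)**2 = 1380625/81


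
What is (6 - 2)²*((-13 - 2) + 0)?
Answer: -240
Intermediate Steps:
(6 - 2)²*((-13 - 2) + 0) = 4²*(-15 + 0) = 16*(-15) = -240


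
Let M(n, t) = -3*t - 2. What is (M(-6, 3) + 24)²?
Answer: 169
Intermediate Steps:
M(n, t) = -2 - 3*t
(M(-6, 3) + 24)² = ((-2 - 3*3) + 24)² = ((-2 - 9) + 24)² = (-11 + 24)² = 13² = 169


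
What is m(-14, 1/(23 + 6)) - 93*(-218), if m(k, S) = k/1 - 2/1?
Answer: 20258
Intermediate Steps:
m(k, S) = -2 + k (m(k, S) = k*1 - 2*1 = k - 2 = -2 + k)
m(-14, 1/(23 + 6)) - 93*(-218) = (-2 - 14) - 93*(-218) = -16 + 20274 = 20258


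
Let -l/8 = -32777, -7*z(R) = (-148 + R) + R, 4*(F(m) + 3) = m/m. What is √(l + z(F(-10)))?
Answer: √51398634/14 ≈ 512.09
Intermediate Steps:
F(m) = -11/4 (F(m) = -3 + (m/m)/4 = -3 + (¼)*1 = -3 + ¼ = -11/4)
z(R) = 148/7 - 2*R/7 (z(R) = -((-148 + R) + R)/7 = -(-148 + 2*R)/7 = 148/7 - 2*R/7)
l = 262216 (l = -8*(-32777) = 262216)
√(l + z(F(-10))) = √(262216 + (148/7 - 2/7*(-11/4))) = √(262216 + (148/7 + 11/14)) = √(262216 + 307/14) = √(3671331/14) = √51398634/14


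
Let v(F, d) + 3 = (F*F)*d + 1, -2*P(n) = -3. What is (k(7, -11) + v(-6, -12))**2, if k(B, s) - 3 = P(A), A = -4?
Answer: 737881/4 ≈ 1.8447e+5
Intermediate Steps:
P(n) = 3/2 (P(n) = -1/2*(-3) = 3/2)
k(B, s) = 9/2 (k(B, s) = 3 + 3/2 = 9/2)
v(F, d) = -2 + d*F**2 (v(F, d) = -3 + ((F*F)*d + 1) = -3 + (F**2*d + 1) = -3 + (d*F**2 + 1) = -3 + (1 + d*F**2) = -2 + d*F**2)
(k(7, -11) + v(-6, -12))**2 = (9/2 + (-2 - 12*(-6)**2))**2 = (9/2 + (-2 - 12*36))**2 = (9/2 + (-2 - 432))**2 = (9/2 - 434)**2 = (-859/2)**2 = 737881/4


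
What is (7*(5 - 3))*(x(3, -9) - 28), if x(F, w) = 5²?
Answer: -42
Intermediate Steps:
x(F, w) = 25
(7*(5 - 3))*(x(3, -9) - 28) = (7*(5 - 3))*(25 - 28) = (7*2)*(-3) = 14*(-3) = -42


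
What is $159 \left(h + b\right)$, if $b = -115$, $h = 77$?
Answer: $-6042$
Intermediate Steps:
$159 \left(h + b\right) = 159 \left(77 - 115\right) = 159 \left(-38\right) = -6042$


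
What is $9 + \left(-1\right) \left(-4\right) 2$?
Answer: $17$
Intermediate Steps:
$9 + \left(-1\right) \left(-4\right) 2 = 9 + 4 \cdot 2 = 9 + 8 = 17$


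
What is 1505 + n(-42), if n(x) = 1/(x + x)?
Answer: 126419/84 ≈ 1505.0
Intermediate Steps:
n(x) = 1/(2*x)
1505 + n(-42) = 1505 + (½)/(-42) = 1505 + (½)*(-1/42) = 1505 - 1/84 = 126419/84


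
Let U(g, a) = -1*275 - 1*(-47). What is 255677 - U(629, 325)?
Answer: 255905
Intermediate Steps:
U(g, a) = -228 (U(g, a) = -275 + 47 = -228)
255677 - U(629, 325) = 255677 - 1*(-228) = 255677 + 228 = 255905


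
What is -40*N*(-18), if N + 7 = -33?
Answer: -28800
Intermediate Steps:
N = -40 (N = -7 - 33 = -40)
-40*N*(-18) = -40*(-40)*(-18) = 1600*(-18) = -28800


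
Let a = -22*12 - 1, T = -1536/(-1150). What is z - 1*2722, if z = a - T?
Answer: -1718293/575 ≈ -2988.3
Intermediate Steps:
T = 768/575 (T = -1536*(-1/1150) = 768/575 ≈ 1.3357)
a = -265 (a = -264 - 1 = -265)
z = -153143/575 (z = -265 - 1*768/575 = -265 - 768/575 = -153143/575 ≈ -266.34)
z - 1*2722 = -153143/575 - 1*2722 = -153143/575 - 2722 = -1718293/575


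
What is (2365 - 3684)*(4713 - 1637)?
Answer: -4057244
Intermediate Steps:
(2365 - 3684)*(4713 - 1637) = -1319*3076 = -4057244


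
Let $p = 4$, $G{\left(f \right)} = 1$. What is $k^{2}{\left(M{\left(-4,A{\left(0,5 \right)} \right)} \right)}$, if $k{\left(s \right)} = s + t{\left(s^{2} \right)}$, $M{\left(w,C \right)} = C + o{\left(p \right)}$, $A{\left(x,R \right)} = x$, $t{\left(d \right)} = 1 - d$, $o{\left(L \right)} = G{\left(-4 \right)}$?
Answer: $1$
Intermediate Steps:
$o{\left(L \right)} = 1$
$M{\left(w,C \right)} = 1 + C$ ($M{\left(w,C \right)} = C + 1 = 1 + C$)
$k{\left(s \right)} = 1 + s - s^{2}$ ($k{\left(s \right)} = s - \left(-1 + s^{2}\right) = 1 + s - s^{2}$)
$k^{2}{\left(M{\left(-4,A{\left(0,5 \right)} \right)} \right)} = \left(1 + \left(1 + 0\right) - \left(1 + 0\right)^{2}\right)^{2} = \left(1 + 1 - 1^{2}\right)^{2} = \left(1 + 1 - 1\right)^{2} = 1^{2} = 1$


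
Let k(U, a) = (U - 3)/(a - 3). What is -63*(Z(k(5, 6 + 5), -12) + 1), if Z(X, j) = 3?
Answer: -252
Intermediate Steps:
k(U, a) = (-3 + U)/(-3 + a)
-63*(Z(k(5, 6 + 5), -12) + 1) = -63*(3 + 1) = -63*4 = -252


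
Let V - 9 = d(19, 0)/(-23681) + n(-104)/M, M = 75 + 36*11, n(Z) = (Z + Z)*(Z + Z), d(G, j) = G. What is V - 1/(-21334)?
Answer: 23998832432147/237954123834 ≈ 100.85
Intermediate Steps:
n(Z) = 4*Z² (n(Z) = (2*Z)*(2*Z) = 4*Z²)
M = 471 (M = 75 + 396 = 471)
V = 1124909594/11153751 (V = 9 + (19/(-23681) + (4*(-104)²)/471) = 9 + (19*(-1/23681) + (4*10816)*(1/471)) = 9 + (-19/23681 + 43264*(1/471)) = 9 + (-19/23681 + 43264/471) = 9 + 1024525835/11153751 = 1124909594/11153751 ≈ 100.85)
V - 1/(-21334) = 1124909594/11153751 - 1/(-21334) = 1124909594/11153751 - 1*(-1/21334) = 1124909594/11153751 + 1/21334 = 23998832432147/237954123834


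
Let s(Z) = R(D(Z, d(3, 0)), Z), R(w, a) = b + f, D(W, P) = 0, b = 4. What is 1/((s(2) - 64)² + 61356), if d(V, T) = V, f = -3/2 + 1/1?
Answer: 4/260065 ≈ 1.5381e-5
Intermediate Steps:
f = -½ (f = -3*½ + 1*1 = -3/2 + 1 = -½ ≈ -0.50000)
R(w, a) = 7/2 (R(w, a) = 4 - ½ = 7/2)
s(Z) = 7/2
1/((s(2) - 64)² + 61356) = 1/((7/2 - 64)² + 61356) = 1/((-121/2)² + 61356) = 1/(14641/4 + 61356) = 1/(260065/4) = 4/260065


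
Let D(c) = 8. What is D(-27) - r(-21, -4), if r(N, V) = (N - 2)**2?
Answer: -521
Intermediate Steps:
r(N, V) = (-2 + N)**2
D(-27) - r(-21, -4) = 8 - (-2 - 21)**2 = 8 - 1*(-23)**2 = 8 - 1*529 = 8 - 529 = -521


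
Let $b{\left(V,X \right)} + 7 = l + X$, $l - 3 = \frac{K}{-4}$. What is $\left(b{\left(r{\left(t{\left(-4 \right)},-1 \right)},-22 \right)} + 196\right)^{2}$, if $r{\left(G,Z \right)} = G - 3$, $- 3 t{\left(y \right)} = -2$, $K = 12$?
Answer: $27889$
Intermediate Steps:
$t{\left(y \right)} = \frac{2}{3}$ ($t{\left(y \right)} = \left(- \frac{1}{3}\right) \left(-2\right) = \frac{2}{3}$)
$r{\left(G,Z \right)} = -3 + G$
$l = 0$ ($l = 3 + \frac{12}{-4} = 3 + 12 \left(- \frac{1}{4}\right) = 3 - 3 = 0$)
$b{\left(V,X \right)} = -7 + X$ ($b{\left(V,X \right)} = -7 + \left(0 + X\right) = -7 + X$)
$\left(b{\left(r{\left(t{\left(-4 \right)},-1 \right)},-22 \right)} + 196\right)^{2} = \left(\left(-7 - 22\right) + 196\right)^{2} = \left(-29 + 196\right)^{2} = 167^{2} = 27889$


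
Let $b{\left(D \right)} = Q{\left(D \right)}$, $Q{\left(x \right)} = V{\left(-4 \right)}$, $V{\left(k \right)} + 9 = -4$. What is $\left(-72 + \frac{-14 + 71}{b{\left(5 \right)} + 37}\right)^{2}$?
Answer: $\frac{310249}{64} \approx 4847.6$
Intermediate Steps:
$V{\left(k \right)} = -13$ ($V{\left(k \right)} = -9 - 4 = -13$)
$Q{\left(x \right)} = -13$
$b{\left(D \right)} = -13$
$\left(-72 + \frac{-14 + 71}{b{\left(5 \right)} + 37}\right)^{2} = \left(-72 + \frac{-14 + 71}{-13 + 37}\right)^{2} = \left(-72 + \frac{57}{24}\right)^{2} = \left(-72 + 57 \cdot \frac{1}{24}\right)^{2} = \left(-72 + \frac{19}{8}\right)^{2} = \left(- \frac{557}{8}\right)^{2} = \frac{310249}{64}$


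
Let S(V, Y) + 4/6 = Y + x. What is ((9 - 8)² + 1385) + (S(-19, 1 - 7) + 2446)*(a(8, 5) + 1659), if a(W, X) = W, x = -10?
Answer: 12153254/3 ≈ 4.0511e+6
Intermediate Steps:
S(V, Y) = -32/3 + Y (S(V, Y) = -⅔ + (Y - 10) = -⅔ + (-10 + Y) = -32/3 + Y)
((9 - 8)² + 1385) + (S(-19, 1 - 7) + 2446)*(a(8, 5) + 1659) = ((9 - 8)² + 1385) + ((-32/3 + (1 - 7)) + 2446)*(8 + 1659) = (1² + 1385) + ((-32/3 - 6) + 2446)*1667 = (1 + 1385) + (-50/3 + 2446)*1667 = 1386 + (7288/3)*1667 = 1386 + 12149096/3 = 12153254/3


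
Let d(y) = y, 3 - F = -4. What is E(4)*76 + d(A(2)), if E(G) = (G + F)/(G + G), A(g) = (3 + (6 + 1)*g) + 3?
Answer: 249/2 ≈ 124.50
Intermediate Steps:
F = 7 (F = 3 - 1*(-4) = 3 + 4 = 7)
A(g) = 6 + 7*g (A(g) = (3 + 7*g) + 3 = 6 + 7*g)
E(G) = (7 + G)/(2*G) (E(G) = (G + 7)/(G + G) = (7 + G)/((2*G)) = (7 + G)*(1/(2*G)) = (7 + G)/(2*G))
E(4)*76 + d(A(2)) = ((1/2)*(7 + 4)/4)*76 + (6 + 7*2) = ((1/2)*(1/4)*11)*76 + (6 + 14) = (11/8)*76 + 20 = 209/2 + 20 = 249/2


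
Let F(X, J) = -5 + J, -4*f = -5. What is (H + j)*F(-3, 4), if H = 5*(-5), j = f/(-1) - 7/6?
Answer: 329/12 ≈ 27.417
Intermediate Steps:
f = 5/4 (f = -¼*(-5) = 5/4 ≈ 1.2500)
j = -29/12 (j = (5/4)/(-1) - 7/6 = (5/4)*(-1) - 7*⅙ = -5/4 - 7/6 = -29/12 ≈ -2.4167)
H = -25
(H + j)*F(-3, 4) = (-25 - 29/12)*(-5 + 4) = -329/12*(-1) = 329/12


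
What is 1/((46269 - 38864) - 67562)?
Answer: -1/60157 ≈ -1.6623e-5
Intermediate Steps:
1/((46269 - 38864) - 67562) = 1/(7405 - 67562) = 1/(-60157) = -1/60157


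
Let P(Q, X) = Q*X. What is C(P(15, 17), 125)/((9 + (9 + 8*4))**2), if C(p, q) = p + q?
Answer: 19/125 ≈ 0.15200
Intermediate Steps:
C(P(15, 17), 125)/((9 + (9 + 8*4))**2) = (15*17 + 125)/((9 + (9 + 8*4))**2) = (255 + 125)/((9 + (9 + 32))**2) = 380/((9 + 41)**2) = 380/(50**2) = 380/2500 = 380*(1/2500) = 19/125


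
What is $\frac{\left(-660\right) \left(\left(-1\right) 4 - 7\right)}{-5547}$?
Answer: $- \frac{2420}{1849} \approx -1.3088$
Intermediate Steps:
$\frac{\left(-660\right) \left(\left(-1\right) 4 - 7\right)}{-5547} = - 660 \left(-4 - 7\right) \left(- \frac{1}{5547}\right) = \left(-660\right) \left(-11\right) \left(- \frac{1}{5547}\right) = 7260 \left(- \frac{1}{5547}\right) = - \frac{2420}{1849}$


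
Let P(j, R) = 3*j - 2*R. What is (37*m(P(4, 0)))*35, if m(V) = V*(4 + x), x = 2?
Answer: 93240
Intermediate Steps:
P(j, R) = -2*R + 3*j
m(V) = 6*V (m(V) = V*(4 + 2) = V*6 = 6*V)
(37*m(P(4, 0)))*35 = (37*(6*(-2*0 + 3*4)))*35 = (37*(6*(0 + 12)))*35 = (37*(6*12))*35 = (37*72)*35 = 2664*35 = 93240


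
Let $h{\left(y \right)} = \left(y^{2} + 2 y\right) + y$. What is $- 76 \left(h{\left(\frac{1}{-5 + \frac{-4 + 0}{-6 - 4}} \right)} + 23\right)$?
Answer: $- \frac{900372}{529} \approx -1702.0$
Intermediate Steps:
$h{\left(y \right)} = y^{2} + 3 y$
$- 76 \left(h{\left(\frac{1}{-5 + \frac{-4 + 0}{-6 - 4}} \right)} + 23\right) = - 76 \left(\frac{3 + \frac{1}{-5 + \frac{-4 + 0}{-6 - 4}}}{-5 + \frac{-4 + 0}{-6 - 4}} + 23\right) = - 76 \left(\frac{3 + \frac{1}{-5 - \frac{4}{-10}}}{-5 - \frac{4}{-10}} + 23\right) = - 76 \left(\frac{3 + \frac{1}{-5 - - \frac{2}{5}}}{-5 - - \frac{2}{5}} + 23\right) = - 76 \left(\frac{3 + \frac{1}{-5 + \frac{2}{5}}}{-5 + \frac{2}{5}} + 23\right) = - 76 \left(\frac{3 + \frac{1}{- \frac{23}{5}}}{- \frac{23}{5}} + 23\right) = - 76 \left(- \frac{5 \left(3 - \frac{5}{23}\right)}{23} + 23\right) = - 76 \left(\left(- \frac{5}{23}\right) \frac{64}{23} + 23\right) = - 76 \left(- \frac{320}{529} + 23\right) = \left(-76\right) \frac{11847}{529} = - \frac{900372}{529}$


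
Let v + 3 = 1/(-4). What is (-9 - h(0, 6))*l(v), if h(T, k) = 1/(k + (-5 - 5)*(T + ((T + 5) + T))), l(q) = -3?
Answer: 1185/44 ≈ 26.932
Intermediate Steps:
v = -13/4 (v = -3 + 1/(-4) = -3 - 1/4 = -13/4 ≈ -3.2500)
h(T, k) = 1/(-50 + k - 30*T) (h(T, k) = 1/(k - 10*(T + ((5 + T) + T))) = 1/(k - 10*(T + (5 + 2*T))) = 1/(k - 10*(5 + 3*T)) = 1/(k + (-50 - 30*T)) = 1/(-50 + k - 30*T))
(-9 - h(0, 6))*l(v) = (-9 - 1/(-50 + 6 - 30*0))*(-3) = (-9 - 1/(-50 + 6 + 0))*(-3) = (-9 - 1/(-44))*(-3) = (-9 - 1*(-1/44))*(-3) = (-9 + 1/44)*(-3) = -395/44*(-3) = 1185/44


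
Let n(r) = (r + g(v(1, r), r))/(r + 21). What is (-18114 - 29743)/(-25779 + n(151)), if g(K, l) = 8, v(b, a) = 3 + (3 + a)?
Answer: 8231404/4433829 ≈ 1.8565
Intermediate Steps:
v(b, a) = 6 + a
n(r) = (8 + r)/(21 + r) (n(r) = (r + 8)/(r + 21) = (8 + r)/(21 + r))
(-18114 - 29743)/(-25779 + n(151)) = (-18114 - 29743)/(-25779 + (8 + 151)/(21 + 151)) = -47857/(-25779 + 159/172) = -47857/(-4433829/172) = -47857*(-172/4433829) = 8231404/4433829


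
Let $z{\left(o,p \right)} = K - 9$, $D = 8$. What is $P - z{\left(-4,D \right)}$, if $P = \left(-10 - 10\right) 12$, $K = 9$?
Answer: $-240$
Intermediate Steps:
$z{\left(o,p \right)} = 0$ ($z{\left(o,p \right)} = 9 - 9 = 0$)
$P = -240$ ($P = \left(-20\right) 12 = -240$)
$P - z{\left(-4,D \right)} = -240 - 0 = -240 + 0 = -240$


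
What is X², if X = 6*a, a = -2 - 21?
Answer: 19044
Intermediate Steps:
a = -23
X = -138 (X = 6*(-23) = -138)
X² = (-138)² = 19044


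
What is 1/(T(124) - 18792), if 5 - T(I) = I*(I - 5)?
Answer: -1/33543 ≈ -2.9812e-5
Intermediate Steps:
T(I) = 5 - I*(-5 + I) (T(I) = 5 - I*(I - 5) = 5 - I*(-5 + I))
1/(T(124) - 18792) = 1/((5 - 1*124**2 + 5*124) - 18792) = 1/((5 - 1*15376 + 620) - 18792) = 1/((5 - 15376 + 620) - 18792) = 1/(-14751 - 18792) = 1/(-33543) = -1/33543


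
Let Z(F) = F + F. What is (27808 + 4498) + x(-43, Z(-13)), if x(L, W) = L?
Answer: 32263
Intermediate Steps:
Z(F) = 2*F
(27808 + 4498) + x(-43, Z(-13)) = (27808 + 4498) - 43 = 32306 - 43 = 32263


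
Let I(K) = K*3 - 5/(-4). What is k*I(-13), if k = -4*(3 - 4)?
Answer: -151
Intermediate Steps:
I(K) = 5/4 + 3*K (I(K) = 3*K - 5*(-1/4) = 3*K + 5/4 = 5/4 + 3*K)
k = 4 (k = -4*(-1) = 4)
k*I(-13) = 4*(5/4 + 3*(-13)) = 4*(5/4 - 39) = 4*(-151/4) = -151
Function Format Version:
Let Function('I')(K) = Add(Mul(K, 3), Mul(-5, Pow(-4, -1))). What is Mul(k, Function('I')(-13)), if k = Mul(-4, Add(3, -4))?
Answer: -151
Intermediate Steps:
Function('I')(K) = Add(Rational(5, 4), Mul(3, K)) (Function('I')(K) = Add(Mul(3, K), Mul(-5, Rational(-1, 4))) = Add(Mul(3, K), Rational(5, 4)) = Add(Rational(5, 4), Mul(3, K)))
k = 4 (k = Mul(-4, -1) = 4)
Mul(k, Function('I')(-13)) = Mul(4, Add(Rational(5, 4), Mul(3, -13))) = Mul(4, Add(Rational(5, 4), -39)) = Mul(4, Rational(-151, 4)) = -151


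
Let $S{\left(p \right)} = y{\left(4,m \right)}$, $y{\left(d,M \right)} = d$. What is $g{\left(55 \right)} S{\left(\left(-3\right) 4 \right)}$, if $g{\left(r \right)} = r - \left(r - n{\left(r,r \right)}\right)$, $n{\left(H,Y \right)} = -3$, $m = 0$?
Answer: $-12$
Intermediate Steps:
$S{\left(p \right)} = 4$
$g{\left(r \right)} = -3$ ($g{\left(r \right)} = r - \left(3 + r\right) = -3$)
$g{\left(55 \right)} S{\left(\left(-3\right) 4 \right)} = \left(-3\right) 4 = -12$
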